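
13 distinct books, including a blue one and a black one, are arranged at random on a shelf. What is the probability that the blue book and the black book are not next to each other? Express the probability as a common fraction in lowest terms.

11/13

There are 13! = 6227020800 arrangements.
Arrangements with the blue book and the black book adjacent: 2·12! = 958003200.
So not adjacent: 6227020800 − 958003200 = 5269017600, probability 5269017600/6227020800 = 11/13.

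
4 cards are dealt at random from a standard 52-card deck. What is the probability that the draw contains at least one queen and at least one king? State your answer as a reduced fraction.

1332/20825

There are C(52,4) = 270725 possible draws.
By inclusion-exclusion on the complements, draws missing all queens or all kings: C(48,4) + C(48,4) − C(44,4) = 194580 + 194580 − 135751 = 253409.
So draws with at least one of each: 270725 − 253409 = 17316, probability 17316/270725 = 1332/20825.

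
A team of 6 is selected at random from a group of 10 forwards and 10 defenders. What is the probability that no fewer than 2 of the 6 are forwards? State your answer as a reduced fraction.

Total selections: C(20,6) = 38760.
Count the complement (fewer than 2 forwards): C(10,0)·C(10,6) + C(10,1)·C(10,5) = 210 + 2520 = 2730.
Probability = 1 − 2730/38760 = 36030/38760 = 1201/1292.

1201/1292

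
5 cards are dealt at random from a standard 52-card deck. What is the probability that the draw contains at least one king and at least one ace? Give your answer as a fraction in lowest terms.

There are C(52,5) = 2598960 possible draws.
By inclusion-exclusion on the complements, draws missing all kings or all aces: C(48,5) + C(48,5) − C(44,5) = 1712304 + 1712304 − 1086008 = 2338600.
So draws with at least one of each: 2598960 − 2338600 = 260360, probability 260360/2598960 = 6509/64974.

6509/64974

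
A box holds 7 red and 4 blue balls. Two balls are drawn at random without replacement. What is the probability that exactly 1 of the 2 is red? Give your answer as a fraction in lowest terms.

Total number of selections: C(11,2) = 55.
Selections with exactly 1 red: choose 1 of the 7 red and 1 of the 4 blue, C(7,1)·C(4,1) = 7·4 = 28.
Probability = 28/55.

28/55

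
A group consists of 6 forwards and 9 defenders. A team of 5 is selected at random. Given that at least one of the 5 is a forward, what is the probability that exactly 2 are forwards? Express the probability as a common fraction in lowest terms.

60/137

Work in counts. Selections with at least one forward: C(15,5) − C(9,5) = 3003 − 126 = 2877.
Of those, selections where exactly 2 are forwards: C(6,2)·C(9,3) = 15·84 = 1260.
Conditional probability = 1260/2877 = 60/137.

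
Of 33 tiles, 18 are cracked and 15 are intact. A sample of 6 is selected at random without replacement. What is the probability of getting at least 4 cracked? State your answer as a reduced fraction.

Total selections: C(33,6) = 1107568.
Favorable selections (at least 4 cracked): C(18,4)·C(15,2) + C(18,5)·C(15,1) + C(18,6)·C(15,0) = 321300 + 128520 + 18564 = 468384.
Probability = 468384/1107568 = 4182/9889.

4182/9889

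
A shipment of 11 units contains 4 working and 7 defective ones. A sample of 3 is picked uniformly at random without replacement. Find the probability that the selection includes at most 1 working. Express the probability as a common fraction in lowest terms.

Total selections: C(11,3) = 165.
Favorable selections (at most 1 working): C(4,0)·C(7,3) + C(4,1)·C(7,2) = 35 + 84 = 119.
Probability = 119/165.

119/165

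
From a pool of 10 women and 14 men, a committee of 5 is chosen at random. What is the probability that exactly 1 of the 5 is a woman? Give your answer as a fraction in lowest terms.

Total number of selections: C(24,5) = 42504.
Selections with exactly 1 woman: choose 1 of the 10 women and 4 of the 14 men, C(10,1)·C(14,4) = 10·1001 = 10010.
Probability = 10010/42504 = 65/276.

65/276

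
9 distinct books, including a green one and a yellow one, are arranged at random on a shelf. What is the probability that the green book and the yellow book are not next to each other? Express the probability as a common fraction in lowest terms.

There are 9! = 362880 arrangements.
Arrangements with the green book and the yellow book adjacent: 2·8! = 80640.
So not adjacent: 362880 − 80640 = 282240, probability 282240/362880 = 7/9.

7/9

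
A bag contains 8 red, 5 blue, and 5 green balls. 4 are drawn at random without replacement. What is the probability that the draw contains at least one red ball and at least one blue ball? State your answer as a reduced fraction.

107/153

There are C(18,4) = 3060 possible draws.
By inclusion-exclusion on the complements, draws missing all red or all blue: C(10,4) + C(13,4) − C(5,4) = 210 + 715 − 5 = 920.
So draws with at least one of each: 3060 − 920 = 2140, probability 2140/3060 = 107/153.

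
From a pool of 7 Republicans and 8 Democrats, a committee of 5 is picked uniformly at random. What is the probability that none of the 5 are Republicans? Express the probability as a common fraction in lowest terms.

8/429

There are C(15,5) = 3003 possible selections.
Selections with no Republicans (all Democrats): C(8,5) = 56.
Probability = 56/3003 = 8/429.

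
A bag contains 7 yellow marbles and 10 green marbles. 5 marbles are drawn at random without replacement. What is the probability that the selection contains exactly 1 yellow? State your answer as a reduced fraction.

The sample space is all 5-subsets of the 17: C(17,5) = 6188.
Selections with exactly 1 yellow: choose 1 of the 7 yellow and 4 of the 10 green, C(7,1)·C(10,4) = 7·210 = 1470.
Probability = 1470/6188 = 105/442.

105/442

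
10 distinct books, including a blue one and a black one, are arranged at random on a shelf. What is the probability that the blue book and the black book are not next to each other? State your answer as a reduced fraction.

4/5

There are 10! = 3628800 arrangements.
Arrangements with the blue book and the black book adjacent: 2·9! = 725760.
So not adjacent: 3628800 − 725760 = 2903040, probability 2903040/3628800 = 4/5.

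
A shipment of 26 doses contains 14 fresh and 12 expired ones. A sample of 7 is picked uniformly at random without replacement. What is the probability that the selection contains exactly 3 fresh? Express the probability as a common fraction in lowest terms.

Total number of selections: C(26,7) = 657800.
Selections with exactly 3 fresh: choose 3 of the 14 fresh and 4 of the 12 expired, C(14,3)·C(12,4) = 364·495 = 180180.
Probability = 180180/657800 = 63/230.

63/230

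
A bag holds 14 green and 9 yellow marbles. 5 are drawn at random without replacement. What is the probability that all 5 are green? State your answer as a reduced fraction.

26/437

There are C(23,5) = 33649 possible selections.
Selections with all green: C(14,5) = 2002.
Probability = 2002/33649 = 26/437.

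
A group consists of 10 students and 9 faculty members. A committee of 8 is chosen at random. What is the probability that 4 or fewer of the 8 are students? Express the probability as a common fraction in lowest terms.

Total selections: C(19,8) = 75582.
Count the complement (more than 4 students): C(10,5)·C(9,3) + C(10,6)·C(9,2) + C(10,7)·C(9,1) + C(10,8)·C(9,0) = 21168 + 7560 + 1080 + 45 = 29853.
Probability = 1 − 29853/75582 = 45729/75582 = 5081/8398.

5081/8398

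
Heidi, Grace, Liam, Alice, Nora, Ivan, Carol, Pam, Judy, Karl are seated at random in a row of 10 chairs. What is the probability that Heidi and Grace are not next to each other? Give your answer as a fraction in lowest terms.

There are 10! = 3628800 arrangements.
Arrangements with Heidi and Grace adjacent: 2·9! = 725760.
So not adjacent: 3628800 − 725760 = 2903040, probability 2903040/3628800 = 4/5.

4/5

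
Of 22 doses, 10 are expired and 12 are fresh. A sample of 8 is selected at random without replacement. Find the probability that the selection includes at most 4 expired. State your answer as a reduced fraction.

There are C(22,8) = 319770 ways to choose the 8.
Count the complement (more than 4 expired): C(10,5)·C(12,3) + C(10,6)·C(12,2) + C(10,7)·C(12,1) + C(10,8)·C(12,0) = 55440 + 13860 + 1440 + 45 = 70785.
Probability = 1 − 70785/319770 = 248985/319770 = 503/646.

503/646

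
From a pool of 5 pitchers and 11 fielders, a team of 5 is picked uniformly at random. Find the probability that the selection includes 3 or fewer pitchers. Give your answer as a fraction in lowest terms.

77/78

Total selections: C(16,5) = 4368.
Count the complement (more than 3 pitchers): C(5,4)·C(11,1) + C(5,5)·C(11,0) = 55 + 1 = 56.
Probability = 1 − 56/4368 = 4312/4368 = 77/78.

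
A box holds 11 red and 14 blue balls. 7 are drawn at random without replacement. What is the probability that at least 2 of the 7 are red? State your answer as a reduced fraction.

8077/8740

Total selections: C(25,7) = 480700.
Count the complement (fewer than 2 red): C(11,0)·C(14,7) + C(11,1)·C(14,6) = 3432 + 33033 = 36465.
Probability = 1 − 36465/480700 = 444235/480700 = 8077/8740.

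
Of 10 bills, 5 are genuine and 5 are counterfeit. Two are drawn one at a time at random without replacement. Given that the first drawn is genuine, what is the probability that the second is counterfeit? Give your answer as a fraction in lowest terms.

After removing one genuine, 9 remain: 4 genuine and 5 counterfeit.
So the probability the next is counterfeit is 5/9.

5/9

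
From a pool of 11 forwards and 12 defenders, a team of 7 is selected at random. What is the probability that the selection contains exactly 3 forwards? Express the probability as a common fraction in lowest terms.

2475/7429

The sample space is all 7-subsets of the 23: C(23,7) = 245157.
Selections with exactly 3 forwards: choose 3 of the 11 forwards and 4 of the 12 defenders, C(11,3)·C(12,4) = 165·495 = 81675.
Probability = 81675/245157 = 2475/7429.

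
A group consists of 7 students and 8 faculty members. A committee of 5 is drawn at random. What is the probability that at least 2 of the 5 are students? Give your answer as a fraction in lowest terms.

9/11

There are C(15,5) = 3003 ways to choose the 5.
Count the complement (fewer than 2 students): C(7,0)·C(8,5) + C(7,1)·C(8,4) = 56 + 490 = 546.
Probability = 1 − 546/3003 = 2457/3003 = 9/11.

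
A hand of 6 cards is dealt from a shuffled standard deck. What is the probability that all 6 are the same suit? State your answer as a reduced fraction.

66/195755

There are C(52,6) = 20358520 possible 6-card hands.
Hands of one suit: 4 suits × C(13,6) = 4·1716 = 6864.
Probability = 6864/20358520 = 66/195755.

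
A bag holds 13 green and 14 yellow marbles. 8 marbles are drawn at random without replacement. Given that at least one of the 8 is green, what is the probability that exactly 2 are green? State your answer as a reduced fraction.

273/2584

Work in counts. Selections with at least one green: C(27,8) − C(14,8) = 2220075 − 3003 = 2217072.
Of those, selections where exactly 2 are green: C(13,2)·C(14,6) = 78·3003 = 234234.
Conditional probability = 234234/2217072 = 273/2584.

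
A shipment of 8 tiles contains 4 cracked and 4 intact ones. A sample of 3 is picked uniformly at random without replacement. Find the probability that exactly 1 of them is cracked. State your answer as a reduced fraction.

There are C(8,3) = 56 ways to choose 3 from 8.
Selections with exactly 1 cracked: choose 1 of the 4 cracked and 2 of the 4 intact, C(4,1)·C(4,2) = 4·6 = 24.
Probability = 24/56 = 3/7.

3/7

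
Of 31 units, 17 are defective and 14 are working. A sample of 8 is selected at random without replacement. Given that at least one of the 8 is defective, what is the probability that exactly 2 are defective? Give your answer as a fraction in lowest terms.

Work in counts. Selections with at least one defective: C(31,8) − C(14,8) = 7888725 − 3003 = 7885722.
Of those, selections where exactly 2 are defective: C(17,2)·C(14,6) = 136·3003 = 408408.
Conditional probability = 408408/7885722 = 308/5947.

308/5947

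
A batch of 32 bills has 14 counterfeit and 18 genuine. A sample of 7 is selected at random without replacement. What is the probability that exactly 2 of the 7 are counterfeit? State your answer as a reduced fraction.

Total number of selections: C(32,7) = 3365856.
Selections with exactly 2 counterfeit: choose 2 of the 14 counterfeit and 5 of the 18 genuine, C(14,2)·C(18,5) = 91·8568 = 779688.
Probability = 779688/3365856 = 833/3596.

833/3596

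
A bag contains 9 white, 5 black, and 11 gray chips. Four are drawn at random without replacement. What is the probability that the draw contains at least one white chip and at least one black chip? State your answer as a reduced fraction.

1263/2530

There are C(25,4) = 12650 possible draws.
By inclusion-exclusion on the complements, draws missing all white or all black: C(16,4) + C(20,4) − C(11,4) = 1820 + 4845 − 330 = 6335.
So draws with at least one of each: 12650 − 6335 = 6315, probability 6315/12650 = 1263/2530.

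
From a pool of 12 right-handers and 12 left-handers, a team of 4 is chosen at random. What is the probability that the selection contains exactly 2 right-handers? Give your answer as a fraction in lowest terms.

66/161

The sample space is all 4-subsets of the 24: C(24,4) = 10626.
Selections with exactly 2 right-handers: choose 2 of the 12 right-handers and 2 of the 12 left-handers, C(12,2)·C(12,2) = 66·66 = 4356.
Probability = 4356/10626 = 66/161.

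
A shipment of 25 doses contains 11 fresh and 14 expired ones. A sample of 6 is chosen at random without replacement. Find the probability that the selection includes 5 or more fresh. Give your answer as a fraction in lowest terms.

9/230

There are C(25,6) = 177100 ways to choose the 6.
Favorable selections (5 or more fresh): C(11,5)·C(14,1) + C(11,6)·C(14,0) = 6468 + 462 = 6930.
Probability = 6930/177100 = 9/230.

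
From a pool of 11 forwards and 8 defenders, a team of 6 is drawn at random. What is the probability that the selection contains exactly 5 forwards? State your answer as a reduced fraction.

44/323

The sample space is all 6-subsets of the 19: C(19,6) = 27132.
Selections with exactly 5 forwards: choose 5 of the 11 forwards and 1 of the 8 defenders, C(11,5)·C(8,1) = 462·8 = 3696.
Probability = 3696/27132 = 44/323.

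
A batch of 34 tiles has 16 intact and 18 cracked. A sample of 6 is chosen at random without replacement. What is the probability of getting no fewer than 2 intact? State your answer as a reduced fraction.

17489/19778

There are C(34,6) = 1344904 ways to choose the 6.
Count the complement (fewer than 2 intact): C(16,0)·C(18,6) + C(16,1)·C(18,5) = 18564 + 137088 = 155652.
Probability = 1 − 155652/1344904 = 1189252/1344904 = 17489/19778.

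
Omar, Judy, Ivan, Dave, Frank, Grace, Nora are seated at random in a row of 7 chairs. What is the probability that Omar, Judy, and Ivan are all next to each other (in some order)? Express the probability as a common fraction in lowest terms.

1/7

There are 7! = 5040 arrangements.
Treat the three as one block: 5! placements × 3! orders within the block = 120·6 = 720.
Probability = 720/5040 = 1/7.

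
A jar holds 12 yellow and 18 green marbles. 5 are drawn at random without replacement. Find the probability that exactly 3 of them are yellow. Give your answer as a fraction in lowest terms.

The sample space is all 5-subsets of the 30: C(30,5) = 142506.
Selections with exactly 3 yellow: choose 3 of the 12 yellow and 2 of the 18 green, C(12,3)·C(18,2) = 220·153 = 33660.
Probability = 33660/142506 = 1870/7917.

1870/7917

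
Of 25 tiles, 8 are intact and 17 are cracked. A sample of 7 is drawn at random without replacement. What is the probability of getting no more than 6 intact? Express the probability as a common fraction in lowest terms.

120173/120175

Total selections: C(25,7) = 480700.
The complement is exactly 7 intact: C(8,7)·C(17,0) = 8.
Probability = 1 − 8/480700 = 480692/480700 = 120173/120175.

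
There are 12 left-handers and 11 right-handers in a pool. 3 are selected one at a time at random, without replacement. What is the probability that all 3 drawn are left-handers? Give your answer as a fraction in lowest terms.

Multiply the conditional probabilities at each draw: 12/23 · 11/22 · 10/21 = 1320/10626 = 20/161.

20/161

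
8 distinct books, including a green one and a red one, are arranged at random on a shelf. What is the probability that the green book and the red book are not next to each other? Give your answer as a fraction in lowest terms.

There are 8! = 40320 arrangements.
Arrangements with the green book and the red book adjacent: 2·7! = 10080.
So not adjacent: 40320 − 10080 = 30240, probability 30240/40320 = 3/4.

3/4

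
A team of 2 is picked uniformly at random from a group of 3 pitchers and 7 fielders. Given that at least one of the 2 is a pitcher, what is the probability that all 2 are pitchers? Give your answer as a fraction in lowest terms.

Work in counts. Selections with at least one pitcher: C(10,2) − C(7,2) = 45 − 21 = 24.
Of those, selections where all 2 are pitchers: C(3,2) = 3.
Conditional probability = 3/24 = 1/8.

1/8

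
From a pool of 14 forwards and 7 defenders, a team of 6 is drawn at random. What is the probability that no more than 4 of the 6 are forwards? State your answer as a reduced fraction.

There are C(21,6) = 54264 ways to choose the 6.
Count the complement (more than 4 forwards): C(14,5)·C(7,1) + C(14,6)·C(7,0) = 14014 + 3003 = 17017.
Probability = 1 − 17017/54264 = 37247/54264 = 313/456.

313/456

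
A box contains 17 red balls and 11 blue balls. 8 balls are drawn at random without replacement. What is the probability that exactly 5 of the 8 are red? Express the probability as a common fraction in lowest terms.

The sample space is all 8-subsets of the 28: C(28,8) = 3108105.
Selections with exactly 5 red: choose 5 of the 17 red and 3 of the 11 blue, C(17,5)·C(11,3) = 6188·165 = 1021020.
Probability = 1021020/3108105 = 68/207.

68/207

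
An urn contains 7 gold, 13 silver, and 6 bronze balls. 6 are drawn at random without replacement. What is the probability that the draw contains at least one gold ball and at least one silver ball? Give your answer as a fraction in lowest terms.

There are C(26,6) = 230230 possible draws.
By inclusion-exclusion on the complements, draws missing all gold or all silver: C(19,6) + C(13,6) − C(6,6) = 27132 + 1716 − 1 = 28847.
So draws with at least one of each: 230230 − 28847 = 201383, probability 201383/230230 = 2213/2530.

2213/2530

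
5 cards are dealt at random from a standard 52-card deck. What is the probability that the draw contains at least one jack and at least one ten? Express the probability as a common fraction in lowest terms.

6509/64974

There are C(52,5) = 2598960 possible draws.
By inclusion-exclusion on the complements, draws missing all jacks or all tens: C(48,5) + C(48,5) − C(44,5) = 1712304 + 1712304 − 1086008 = 2338600.
So draws with at least one of each: 2598960 − 2338600 = 260360, probability 260360/2598960 = 6509/64974.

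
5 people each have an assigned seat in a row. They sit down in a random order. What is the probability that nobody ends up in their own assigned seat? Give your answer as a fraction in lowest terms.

11/30

There are 5! = 120 seatings.
By inclusion-exclusion, seatings with no fixed points: C(5,0)·5! − C(5,1)·4! + C(5,2)·3! − C(5,3)·2! + C(5,4)·1! − C(5,5)·0! = 44.
Probability = 44/120 = 11/30.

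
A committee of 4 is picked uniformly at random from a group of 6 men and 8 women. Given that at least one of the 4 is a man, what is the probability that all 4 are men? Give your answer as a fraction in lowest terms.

Work in counts. Selections with at least one man: C(14,4) − C(8,4) = 1001 − 70 = 931.
Of those, selections where all 4 are men: C(6,4) = 15.
Conditional probability = 15/931.

15/931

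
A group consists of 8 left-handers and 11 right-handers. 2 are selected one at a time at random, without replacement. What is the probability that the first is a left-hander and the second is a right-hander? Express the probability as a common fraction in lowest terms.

44/171

Multiply the conditional probabilities at each draw: 8/19 · 11/18 = 88/342 = 44/171.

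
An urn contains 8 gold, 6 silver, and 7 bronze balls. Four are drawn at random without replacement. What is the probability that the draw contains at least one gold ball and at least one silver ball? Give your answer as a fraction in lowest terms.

788/1197

There are C(21,4) = 5985 possible draws.
By inclusion-exclusion on the complements, draws missing all gold or all silver: C(13,4) + C(15,4) − C(7,4) = 715 + 1365 − 35 = 2045.
So draws with at least one of each: 5985 − 2045 = 3940, probability 3940/5985 = 788/1197.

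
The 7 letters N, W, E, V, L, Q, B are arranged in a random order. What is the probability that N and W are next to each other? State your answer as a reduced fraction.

2/7

There are 7! = 5040 arrangements.
Treat N and W as a block: 6! arrangements of the blocks × 2 orders within the block = 2·720 = 1440.
Probability = 1440/5040 = 2/7.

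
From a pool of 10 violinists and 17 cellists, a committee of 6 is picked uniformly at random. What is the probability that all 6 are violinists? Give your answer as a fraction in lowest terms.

7/9867

There are C(27,6) = 296010 possible selections.
Selections with all violinists: C(10,6) = 210.
Probability = 210/296010 = 7/9867.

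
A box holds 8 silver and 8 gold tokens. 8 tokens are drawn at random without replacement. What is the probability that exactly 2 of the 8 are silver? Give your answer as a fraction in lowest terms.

There are C(16,8) = 12870 ways to choose 8 from 16.
Selections with exactly 2 silver: choose 2 of the 8 silver and 6 of the 8 gold, C(8,2)·C(8,6) = 28·28 = 784.
Probability = 784/12870 = 392/6435.

392/6435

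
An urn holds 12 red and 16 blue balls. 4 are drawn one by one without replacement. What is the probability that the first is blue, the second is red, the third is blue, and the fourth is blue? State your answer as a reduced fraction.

16/195

Multiply the conditional probabilities at each draw: 16/28 · 12/27 · 15/26 · 14/25 = 40320/491400 = 16/195.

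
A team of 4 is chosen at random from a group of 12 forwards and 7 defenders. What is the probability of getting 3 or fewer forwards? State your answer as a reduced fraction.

1127/1292

Total selections: C(19,4) = 3876.
The complement is exactly 4 forwards: C(12,4)·C(7,0) = 495.
Probability = 1 − 495/3876 = 3381/3876 = 1127/1292.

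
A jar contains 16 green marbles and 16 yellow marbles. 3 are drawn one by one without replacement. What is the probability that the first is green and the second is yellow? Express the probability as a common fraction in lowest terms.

Multiply the conditional probabilities at each draw: 16/32 · 16/31 = 256/992 = 8/31.

8/31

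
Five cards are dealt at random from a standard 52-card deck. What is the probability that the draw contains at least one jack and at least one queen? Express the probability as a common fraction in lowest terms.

There are C(52,5) = 2598960 possible draws.
By inclusion-exclusion on the complements, draws missing all jacks or all queens: C(48,5) + C(48,5) − C(44,5) = 1712304 + 1712304 − 1086008 = 2338600.
So draws with at least one of each: 2598960 − 2338600 = 260360, probability 260360/2598960 = 6509/64974.

6509/64974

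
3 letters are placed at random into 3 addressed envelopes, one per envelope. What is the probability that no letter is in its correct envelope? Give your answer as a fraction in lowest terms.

1/3

There are 3! = 6 assignments.
By inclusion-exclusion, assignments with no fixed points: C(3,0)·3! − C(3,1)·2! + C(3,2)·1! − C(3,3)·0! = 2.
Probability = 2/6 = 1/3.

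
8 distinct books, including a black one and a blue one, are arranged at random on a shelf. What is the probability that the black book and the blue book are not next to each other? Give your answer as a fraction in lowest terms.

3/4

There are 8! = 40320 arrangements.
Arrangements with the black book and the blue book adjacent: 2·7! = 10080.
So not adjacent: 40320 − 10080 = 30240, probability 30240/40320 = 3/4.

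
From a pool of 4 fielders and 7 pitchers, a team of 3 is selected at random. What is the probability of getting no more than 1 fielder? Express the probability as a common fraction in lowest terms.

119/165

Total selections: C(11,3) = 165.
Favorable selections (no more than 1 fielder): C(4,0)·C(7,3) + C(4,1)·C(7,2) = 35 + 84 = 119.
Probability = 119/165.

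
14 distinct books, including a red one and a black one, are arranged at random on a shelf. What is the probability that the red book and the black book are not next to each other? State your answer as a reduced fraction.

There are 14! = 87178291200 arrangements.
Arrangements with the red book and the black book adjacent: 2·13! = 12454041600.
So not adjacent: 87178291200 − 12454041600 = 74724249600, probability 74724249600/87178291200 = 6/7.

6/7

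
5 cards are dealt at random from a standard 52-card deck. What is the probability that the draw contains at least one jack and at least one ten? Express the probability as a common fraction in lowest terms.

6509/64974

There are C(52,5) = 2598960 possible draws.
By inclusion-exclusion on the complements, draws missing all jacks or all tens: C(48,5) + C(48,5) − C(44,5) = 1712304 + 1712304 − 1086008 = 2338600.
So draws with at least one of each: 2598960 − 2338600 = 260360, probability 260360/2598960 = 6509/64974.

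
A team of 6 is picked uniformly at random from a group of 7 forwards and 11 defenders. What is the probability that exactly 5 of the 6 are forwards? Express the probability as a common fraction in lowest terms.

There are C(18,6) = 18564 ways to choose 6 from 18.
Selections with exactly 5 forwards: choose 5 of the 7 forwards and 1 of the 11 defenders, C(7,5)·C(11,1) = 21·11 = 231.
Probability = 231/18564 = 11/884.

11/884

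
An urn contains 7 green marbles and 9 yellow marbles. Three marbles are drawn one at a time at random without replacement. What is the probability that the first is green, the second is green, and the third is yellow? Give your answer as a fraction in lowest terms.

9/80

Multiply the conditional probabilities at each draw: 7/16 · 6/15 · 9/14 = 378/3360 = 9/80.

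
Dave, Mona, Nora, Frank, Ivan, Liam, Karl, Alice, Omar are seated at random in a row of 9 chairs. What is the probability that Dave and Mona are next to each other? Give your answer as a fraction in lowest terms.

2/9

There are 9! = 362880 arrangements.
Treat Dave and Mona as a block: 8! arrangements of the blocks × 2 orders within the block = 2·40320 = 80640.
Probability = 80640/362880 = 2/9.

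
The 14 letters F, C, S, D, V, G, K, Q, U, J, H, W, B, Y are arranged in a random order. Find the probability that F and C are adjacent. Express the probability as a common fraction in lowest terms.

There are 14! = 87178291200 arrangements.
Treat F and C as a block: 13! arrangements of the blocks × 2 orders within the block = 2·6227020800 = 12454041600.
Probability = 12454041600/87178291200 = 1/7.

1/7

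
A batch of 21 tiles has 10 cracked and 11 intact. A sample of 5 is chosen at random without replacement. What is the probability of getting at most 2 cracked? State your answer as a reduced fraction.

1243/2261

Total selections: C(21,5) = 20349.
Favorable selections (at most 2 cracked): C(10,0)·C(11,5) + C(10,1)·C(11,4) + C(10,2)·C(11,3) = 462 + 3300 + 7425 = 11187.
Probability = 11187/20349 = 1243/2261.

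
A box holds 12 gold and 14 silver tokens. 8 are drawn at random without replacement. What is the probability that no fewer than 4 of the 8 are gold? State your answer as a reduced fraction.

246/437

Total selections: C(26,8) = 1562275.
Count the complement (fewer than 4 gold): C(12,0)·C(14,8) + C(12,1)·C(14,7) + C(12,2)·C(14,6) + C(12,3)·C(14,5) = 3003 + 41184 + 198198 + 440440 = 682825.
Probability = 1 − 682825/1562275 = 879450/1562275 = 246/437.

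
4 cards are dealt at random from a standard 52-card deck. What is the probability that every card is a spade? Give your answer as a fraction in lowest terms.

There are C(52,4) = 270725 possible 4-card hands.
Hands that are all spades: C(13,4) = 715.
Probability = 715/270725 = 11/4165.

11/4165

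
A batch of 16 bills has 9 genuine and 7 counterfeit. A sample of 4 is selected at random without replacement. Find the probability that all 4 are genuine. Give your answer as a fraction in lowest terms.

There are C(16,4) = 1820 possible selections.
Selections with all genuine: C(9,4) = 126.
Probability = 126/1820 = 9/130.

9/130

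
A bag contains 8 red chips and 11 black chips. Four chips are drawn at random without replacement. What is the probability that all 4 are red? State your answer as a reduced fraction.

There are C(19,4) = 3876 possible selections.
Selections with all red: C(8,4) = 70.
Probability = 70/3876 = 35/1938.

35/1938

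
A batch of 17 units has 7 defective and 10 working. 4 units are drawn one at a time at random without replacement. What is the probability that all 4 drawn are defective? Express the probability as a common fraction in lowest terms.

Multiply the conditional probabilities at each draw: 7/17 · 6/16 · 5/15 · 4/14 = 840/57120 = 1/68.

1/68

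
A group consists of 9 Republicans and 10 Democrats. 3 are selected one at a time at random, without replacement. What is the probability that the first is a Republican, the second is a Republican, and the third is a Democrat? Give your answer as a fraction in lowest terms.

40/323

Multiply the conditional probabilities at each draw: 9/19 · 8/18 · 10/17 = 720/5814 = 40/323.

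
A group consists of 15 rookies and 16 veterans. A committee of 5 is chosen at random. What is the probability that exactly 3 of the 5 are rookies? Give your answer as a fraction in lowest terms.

Total number of selections: C(31,5) = 169911.
Selections with exactly 3 rookies: choose 3 of the 15 rookies and 2 of the 16 veterans, C(15,3)·C(16,2) = 455·120 = 54600.
Probability = 54600/169911 = 2600/8091.

2600/8091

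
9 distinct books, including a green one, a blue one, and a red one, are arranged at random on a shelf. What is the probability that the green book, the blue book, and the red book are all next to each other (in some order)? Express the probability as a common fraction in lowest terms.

1/12

There are 9! = 362880 arrangements.
Treat the three as one block: 7! placements × 3! orders within the block = 5040·6 = 30240.
Probability = 30240/362880 = 1/12.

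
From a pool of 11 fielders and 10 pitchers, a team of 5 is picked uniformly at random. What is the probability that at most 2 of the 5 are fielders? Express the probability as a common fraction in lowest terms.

1018/2261

There are C(21,5) = 20349 ways to choose the 5.
Favorable selections (at most 2 fielders): C(11,0)·C(10,5) + C(11,1)·C(10,4) + C(11,2)·C(10,3) = 252 + 2310 + 6600 = 9162.
Probability = 9162/20349 = 1018/2261.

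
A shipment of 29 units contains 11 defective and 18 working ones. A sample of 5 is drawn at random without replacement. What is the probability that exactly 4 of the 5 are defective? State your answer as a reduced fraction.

The sample space is all 5-subsets of the 29: C(29,5) = 118755.
Selections with exactly 4 defective: choose 4 of the 11 defective and 1 of the 18 working, C(11,4)·C(18,1) = 330·18 = 5940.
Probability = 5940/118755 = 132/2639.

132/2639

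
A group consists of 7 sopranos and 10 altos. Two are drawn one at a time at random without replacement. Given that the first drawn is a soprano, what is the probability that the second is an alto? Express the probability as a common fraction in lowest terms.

5/8

After removing one soprano, 16 remain: 6 sopranos and 10 altos.
So the probability the next is an alto is 10/16 = 5/8.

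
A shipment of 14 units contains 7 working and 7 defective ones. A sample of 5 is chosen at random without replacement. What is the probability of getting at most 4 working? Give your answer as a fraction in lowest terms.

283/286

Total selections: C(14,5) = 2002.
Favorable selections (at most 4 working): C(7,0)·C(7,5) + C(7,1)·C(7,4) + C(7,2)·C(7,3) + C(7,3)·C(7,2) + C(7,4)·C(7,1) = 21 + 245 + 735 + 735 + 245 = 1981.
Probability = 1981/2002 = 283/286.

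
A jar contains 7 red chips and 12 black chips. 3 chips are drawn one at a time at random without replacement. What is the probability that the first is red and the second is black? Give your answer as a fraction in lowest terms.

Multiply the conditional probabilities at each draw: 7/19 · 12/18 = 84/342 = 14/57.

14/57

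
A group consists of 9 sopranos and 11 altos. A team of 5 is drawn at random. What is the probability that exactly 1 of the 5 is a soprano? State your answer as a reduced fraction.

The sample space is all 5-subsets of the 20: C(20,5) = 15504.
Selections with exactly 1 soprano: choose 1 of the 9 sopranos and 4 of the 11 altos, C(9,1)·C(11,4) = 9·330 = 2970.
Probability = 2970/15504 = 495/2584.

495/2584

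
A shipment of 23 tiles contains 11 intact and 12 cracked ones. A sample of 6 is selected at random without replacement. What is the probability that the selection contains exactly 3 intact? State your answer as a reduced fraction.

There are C(23,6) = 100947 ways to choose 6 from 23.
Selections with exactly 3 intact: choose 3 of the 11 intact and 3 of the 12 cracked, C(11,3)·C(12,3) = 165·220 = 36300.
Probability = 36300/100947 = 1100/3059.

1100/3059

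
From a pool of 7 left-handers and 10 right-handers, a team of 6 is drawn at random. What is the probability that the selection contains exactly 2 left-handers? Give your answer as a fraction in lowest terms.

There are C(17,6) = 12376 ways to choose 6 from 17.
Selections with exactly 2 left-handers: choose 2 of the 7 left-handers and 4 of the 10 right-handers, C(7,2)·C(10,4) = 21·210 = 4410.
Probability = 4410/12376 = 315/884.

315/884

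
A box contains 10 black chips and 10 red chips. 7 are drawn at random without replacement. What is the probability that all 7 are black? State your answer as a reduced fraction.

1/646

There are C(20,7) = 77520 possible selections.
Selections with all black: C(10,7) = 120.
Probability = 120/77520 = 1/646.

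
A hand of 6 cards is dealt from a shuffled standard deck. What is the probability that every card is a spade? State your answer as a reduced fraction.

There are C(52,6) = 20358520 possible 6-card hands.
Hands that are all spades: C(13,6) = 1716.
Probability = 1716/20358520 = 33/391510.

33/391510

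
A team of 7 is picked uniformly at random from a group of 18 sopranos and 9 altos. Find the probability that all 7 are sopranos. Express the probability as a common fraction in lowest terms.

136/3795

There are C(27,7) = 888030 possible selections.
Selections with all sopranos: C(18,7) = 31824.
Probability = 31824/888030 = 136/3795.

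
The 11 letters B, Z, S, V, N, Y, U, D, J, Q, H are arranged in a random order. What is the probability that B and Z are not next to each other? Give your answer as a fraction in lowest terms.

There are 11! = 39916800 arrangements.
Arrangements with B and Z adjacent: 2·10! = 7257600.
So not adjacent: 39916800 − 7257600 = 32659200, probability 32659200/39916800 = 9/11.

9/11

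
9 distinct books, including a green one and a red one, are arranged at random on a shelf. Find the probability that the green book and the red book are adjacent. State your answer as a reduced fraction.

2/9

There are 9! = 362880 arrangements.
Treat the green book and the red book as a block: 8! arrangements of the blocks × 2 orders within the block = 2·40320 = 80640.
Probability = 80640/362880 = 2/9.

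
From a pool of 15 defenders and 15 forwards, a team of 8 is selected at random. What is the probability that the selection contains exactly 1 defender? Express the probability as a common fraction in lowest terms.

11/667

The sample space is all 8-subsets of the 30: C(30,8) = 5852925.
Selections with exactly 1 defender: choose 1 of the 15 defenders and 7 of the 15 forwards, C(15,1)·C(15,7) = 15·6435 = 96525.
Probability = 96525/5852925 = 11/667.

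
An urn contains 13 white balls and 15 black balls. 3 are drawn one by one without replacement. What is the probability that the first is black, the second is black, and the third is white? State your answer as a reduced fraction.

5/36

Multiply the conditional probabilities at each draw: 15/28 · 14/27 · 13/26 = 2730/19656 = 5/36.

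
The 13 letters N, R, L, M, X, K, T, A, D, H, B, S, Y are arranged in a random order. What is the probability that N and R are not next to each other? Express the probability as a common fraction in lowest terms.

There are 13! = 6227020800 arrangements.
Arrangements with N and R adjacent: 2·12! = 958003200.
So not adjacent: 6227020800 − 958003200 = 5269017600, probability 5269017600/6227020800 = 11/13.

11/13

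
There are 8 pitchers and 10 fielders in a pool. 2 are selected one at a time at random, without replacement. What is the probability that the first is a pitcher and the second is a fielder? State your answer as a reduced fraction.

40/153

Multiply the conditional probabilities at each draw: 8/18 · 10/17 = 80/306 = 40/153.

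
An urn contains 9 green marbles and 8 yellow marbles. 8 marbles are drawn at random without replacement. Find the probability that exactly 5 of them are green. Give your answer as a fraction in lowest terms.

The sample space is all 8-subsets of the 17: C(17,8) = 24310.
Selections with exactly 5 green: choose 5 of the 9 green and 3 of the 8 yellow, C(9,5)·C(8,3) = 126·56 = 7056.
Probability = 7056/24310 = 3528/12155.

3528/12155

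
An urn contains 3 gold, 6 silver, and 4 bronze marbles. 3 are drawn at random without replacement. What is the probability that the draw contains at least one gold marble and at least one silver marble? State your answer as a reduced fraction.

135/286

There are C(13,3) = 286 possible draws.
By inclusion-exclusion on the complements, draws missing all gold or all silver: C(10,3) + C(7,3) − C(4,3) = 120 + 35 − 4 = 151.
So draws with at least one of each: 286 − 151 = 135, probability 135/286.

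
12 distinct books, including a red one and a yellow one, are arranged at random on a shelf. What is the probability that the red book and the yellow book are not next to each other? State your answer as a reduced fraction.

5/6

There are 12! = 479001600 arrangements.
Arrangements with the red book and the yellow book adjacent: 2·11! = 79833600.
So not adjacent: 479001600 − 79833600 = 399168000, probability 399168000/479001600 = 5/6.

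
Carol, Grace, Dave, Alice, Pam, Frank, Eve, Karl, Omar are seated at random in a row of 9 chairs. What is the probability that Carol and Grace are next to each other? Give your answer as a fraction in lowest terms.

There are 9! = 362880 arrangements.
Treat Carol and Grace as a block: 8! arrangements of the blocks × 2 orders within the block = 2·40320 = 80640.
Probability = 80640/362880 = 2/9.

2/9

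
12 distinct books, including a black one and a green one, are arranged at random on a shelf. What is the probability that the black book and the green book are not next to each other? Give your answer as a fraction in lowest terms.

There are 12! = 479001600 arrangements.
Arrangements with the black book and the green book adjacent: 2·11! = 79833600.
So not adjacent: 479001600 − 79833600 = 399168000, probability 399168000/479001600 = 5/6.

5/6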